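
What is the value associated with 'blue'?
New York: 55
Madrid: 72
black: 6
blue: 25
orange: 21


Looking up key 'blue'
Value: 25

25


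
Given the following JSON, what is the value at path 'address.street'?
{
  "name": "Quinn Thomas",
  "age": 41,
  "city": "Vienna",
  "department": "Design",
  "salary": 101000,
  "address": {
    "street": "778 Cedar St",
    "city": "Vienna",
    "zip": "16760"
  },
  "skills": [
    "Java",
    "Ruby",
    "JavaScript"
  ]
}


Query: address.street
Path: address -> street
Value: 778 Cedar St

778 Cedar St


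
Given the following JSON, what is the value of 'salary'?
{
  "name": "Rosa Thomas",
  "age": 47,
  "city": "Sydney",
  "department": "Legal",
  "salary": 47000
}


Looking up field 'salary'
Value: 47000

47000


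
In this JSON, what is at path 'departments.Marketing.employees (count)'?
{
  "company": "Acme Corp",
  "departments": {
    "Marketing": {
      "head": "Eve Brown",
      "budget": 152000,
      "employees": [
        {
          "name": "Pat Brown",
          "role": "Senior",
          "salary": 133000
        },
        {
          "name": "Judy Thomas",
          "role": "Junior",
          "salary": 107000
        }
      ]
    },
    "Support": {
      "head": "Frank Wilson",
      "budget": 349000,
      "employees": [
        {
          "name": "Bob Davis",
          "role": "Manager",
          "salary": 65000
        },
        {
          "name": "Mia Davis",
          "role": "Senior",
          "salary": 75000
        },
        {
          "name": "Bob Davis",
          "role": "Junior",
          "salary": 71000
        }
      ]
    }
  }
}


Path: departments.Marketing.employees (count)

Navigate:
  -> departments
  -> Marketing
  -> employees (array, length 2)

2


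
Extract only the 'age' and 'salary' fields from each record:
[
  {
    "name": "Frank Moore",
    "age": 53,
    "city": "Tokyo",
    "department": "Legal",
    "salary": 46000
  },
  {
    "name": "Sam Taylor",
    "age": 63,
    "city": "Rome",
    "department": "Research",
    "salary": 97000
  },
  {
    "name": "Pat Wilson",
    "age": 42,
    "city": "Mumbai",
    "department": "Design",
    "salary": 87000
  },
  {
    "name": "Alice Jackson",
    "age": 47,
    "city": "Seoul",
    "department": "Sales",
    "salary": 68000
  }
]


Original: 4 records with fields: name, age, city, department, salary
Keep: ['age', 'salary']
Drop: ['name', 'city', 'department']
Result: 4 records, 2 fields each

[
  {
    "age": 53,
    "salary": 46000
  },
  {
    "age": 63,
    "salary": 97000
  },
  {
    "age": 42,
    "salary": 87000
  },
  {
    "age": 47,
    "salary": 68000
  }
]


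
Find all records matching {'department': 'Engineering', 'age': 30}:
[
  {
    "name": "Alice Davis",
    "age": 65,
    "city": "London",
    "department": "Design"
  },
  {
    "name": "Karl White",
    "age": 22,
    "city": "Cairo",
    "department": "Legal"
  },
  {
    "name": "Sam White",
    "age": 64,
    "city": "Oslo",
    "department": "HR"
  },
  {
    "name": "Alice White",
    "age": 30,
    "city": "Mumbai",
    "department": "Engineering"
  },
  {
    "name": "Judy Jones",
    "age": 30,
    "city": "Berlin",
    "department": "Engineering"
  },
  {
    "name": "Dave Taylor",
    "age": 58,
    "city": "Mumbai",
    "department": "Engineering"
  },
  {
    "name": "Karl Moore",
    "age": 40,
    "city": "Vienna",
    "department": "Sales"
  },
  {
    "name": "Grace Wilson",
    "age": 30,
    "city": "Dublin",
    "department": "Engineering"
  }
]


Search criteria: {'department': 'Engineering', 'age': 30}

Checking 8 records:
  Alice Davis: {department: Design, age: 65}
  Karl White: {department: Legal, age: 22}
  Sam White: {department: HR, age: 64}
  Alice White: {department: Engineering, age: 30} <-- MATCH
  Judy Jones: {department: Engineering, age: 30} <-- MATCH
  Dave Taylor: {department: Engineering, age: 58}
  Karl Moore: {department: Sales, age: 40}
  Grace Wilson: {department: Engineering, age: 30} <-- MATCH

Matches: ["Alice White", "Judy Jones", "Grace Wilson"]

["Alice White", "Judy Jones", "Grace Wilson"]


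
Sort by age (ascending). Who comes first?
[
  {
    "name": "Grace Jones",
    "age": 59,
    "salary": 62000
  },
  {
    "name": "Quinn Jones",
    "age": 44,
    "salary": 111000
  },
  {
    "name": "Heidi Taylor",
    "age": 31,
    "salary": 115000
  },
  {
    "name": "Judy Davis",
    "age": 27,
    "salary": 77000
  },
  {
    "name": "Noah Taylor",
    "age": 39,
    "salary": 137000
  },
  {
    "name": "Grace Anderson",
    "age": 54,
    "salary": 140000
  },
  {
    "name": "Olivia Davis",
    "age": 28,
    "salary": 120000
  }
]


Sort by: age (ascending)

Sorted order:
  1. Judy Davis (age = 27)
  2. Olivia Davis (age = 28)
  3. Heidi Taylor (age = 31)
  4. Noah Taylor (age = 39)
  5. Quinn Jones (age = 44)
  6. Grace Anderson (age = 54)
  7. Grace Jones (age = 59)

First: Judy Davis

Judy Davis


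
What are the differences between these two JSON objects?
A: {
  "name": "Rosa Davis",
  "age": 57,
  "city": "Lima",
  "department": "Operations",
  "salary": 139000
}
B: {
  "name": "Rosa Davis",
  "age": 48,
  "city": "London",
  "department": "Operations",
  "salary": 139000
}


Comparing each field (in key order):
  name: same
  age: DIFFERENT
  city: DIFFERENT
  department: same
  salary: same
Differences:
  age: 57 -> 48
  city: Lima -> London

2 field(s) changed

2 changes: age, city


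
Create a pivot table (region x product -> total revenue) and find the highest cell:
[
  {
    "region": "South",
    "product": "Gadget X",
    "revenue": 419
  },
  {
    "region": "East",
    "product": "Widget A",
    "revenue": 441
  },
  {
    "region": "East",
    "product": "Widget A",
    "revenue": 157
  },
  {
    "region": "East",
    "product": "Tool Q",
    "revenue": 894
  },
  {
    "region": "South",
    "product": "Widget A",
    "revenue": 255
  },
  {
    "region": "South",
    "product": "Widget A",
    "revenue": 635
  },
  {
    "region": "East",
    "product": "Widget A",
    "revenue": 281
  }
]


Pivot: region (rows) x product (columns) -> total revenue

     Gadget X      Tool Q        Widget A    
East             0           894           879  
South          419             0           890  

Highest: East / Tool Q = $894

East / Tool Q = $894


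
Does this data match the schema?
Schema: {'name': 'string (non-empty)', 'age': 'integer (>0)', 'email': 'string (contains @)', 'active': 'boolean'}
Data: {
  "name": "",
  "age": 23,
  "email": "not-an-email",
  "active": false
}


Validating each field against schema:
  name: FAIL ("" is an empty string)
  age: OK (positive integer)
  email: FAIL ("not-an-email" does not contain @)
  active: OK (boolean)

Result: INVALID (2 errors: name, email)

INVALID (2 errors: name, email)


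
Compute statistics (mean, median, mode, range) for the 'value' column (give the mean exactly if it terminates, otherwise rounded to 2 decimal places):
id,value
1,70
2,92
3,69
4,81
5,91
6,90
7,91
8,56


Data: [70, 92, 69, 81, 91, 90, 91, 56]
Count: 8
Sum: 640
Mean: 640/8 = 80
Sorted: [56, 69, 70, 81, 90, 91, 91, 92]
Median: 85.5
Mode: 91 (2 times)
Range: 92 - 56 = 36
Min: 56, Max: 92

mean=80, median=85.5, mode=91, range=36


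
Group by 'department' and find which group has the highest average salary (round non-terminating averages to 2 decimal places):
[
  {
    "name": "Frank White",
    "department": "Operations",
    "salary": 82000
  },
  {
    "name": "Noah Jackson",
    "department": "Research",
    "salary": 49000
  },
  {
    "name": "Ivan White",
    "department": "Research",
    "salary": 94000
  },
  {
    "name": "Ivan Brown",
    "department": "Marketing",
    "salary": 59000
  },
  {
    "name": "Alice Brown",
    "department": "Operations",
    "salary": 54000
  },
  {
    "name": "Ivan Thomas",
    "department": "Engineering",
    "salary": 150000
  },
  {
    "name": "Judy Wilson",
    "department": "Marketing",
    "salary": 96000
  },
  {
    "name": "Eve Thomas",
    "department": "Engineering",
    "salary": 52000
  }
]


Group by: department

Groups:
  Engineering: 2 people, avg salary = 202000/2 = $101000
  Marketing: 2 people, avg salary = 155000/2 = $77500
  Operations: 2 people, avg salary = 136000/2 = $68000
  Research: 2 people, avg salary = 143000/2 = $71500

Highest average salary: Engineering ($101000)

Engineering ($101000)


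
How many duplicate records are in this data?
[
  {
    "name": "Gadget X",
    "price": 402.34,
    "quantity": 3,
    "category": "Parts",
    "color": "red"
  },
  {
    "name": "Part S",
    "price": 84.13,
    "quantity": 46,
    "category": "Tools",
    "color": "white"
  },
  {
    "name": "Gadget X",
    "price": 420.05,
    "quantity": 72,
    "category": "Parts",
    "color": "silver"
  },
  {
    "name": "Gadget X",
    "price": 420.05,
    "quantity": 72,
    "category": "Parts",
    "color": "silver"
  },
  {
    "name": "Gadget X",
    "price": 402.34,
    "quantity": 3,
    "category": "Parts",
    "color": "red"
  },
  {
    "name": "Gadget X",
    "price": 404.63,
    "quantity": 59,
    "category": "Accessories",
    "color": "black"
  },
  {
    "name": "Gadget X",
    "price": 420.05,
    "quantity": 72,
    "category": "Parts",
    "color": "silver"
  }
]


Checking 7 records for duplicates:

  Row 1: Gadget X ($402.34, qty 3)
  Row 2: Part S ($84.13, qty 46)
  Row 3: Gadget X ($420.05, qty 72)
  Row 4: Gadget X ($420.05, qty 72) <-- DUPLICATE
  Row 5: Gadget X ($402.34, qty 3) <-- DUPLICATE
  Row 6: Gadget X ($404.63, qty 59)
  Row 7: Gadget X ($420.05, qty 72) <-- DUPLICATE

Duplicates found: 3
Unique records: 4

3 duplicates, 4 unique


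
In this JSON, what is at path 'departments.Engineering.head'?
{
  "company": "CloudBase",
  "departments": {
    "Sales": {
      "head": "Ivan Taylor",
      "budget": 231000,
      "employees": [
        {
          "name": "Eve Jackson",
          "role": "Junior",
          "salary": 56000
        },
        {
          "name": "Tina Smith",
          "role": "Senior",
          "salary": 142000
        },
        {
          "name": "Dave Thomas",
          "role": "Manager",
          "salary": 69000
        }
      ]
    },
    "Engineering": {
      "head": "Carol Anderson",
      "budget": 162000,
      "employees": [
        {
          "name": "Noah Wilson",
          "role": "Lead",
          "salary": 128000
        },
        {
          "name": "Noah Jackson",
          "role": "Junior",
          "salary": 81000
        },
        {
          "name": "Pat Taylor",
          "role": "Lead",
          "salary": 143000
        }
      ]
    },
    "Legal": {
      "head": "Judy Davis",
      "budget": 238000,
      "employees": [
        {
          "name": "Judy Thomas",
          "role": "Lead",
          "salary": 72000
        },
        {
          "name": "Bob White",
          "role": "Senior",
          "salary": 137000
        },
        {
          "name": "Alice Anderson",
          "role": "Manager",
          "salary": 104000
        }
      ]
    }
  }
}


Path: departments.Engineering.head

Navigate:
  -> departments
  -> Engineering
  -> head = 'Carol Anderson'

Carol Anderson


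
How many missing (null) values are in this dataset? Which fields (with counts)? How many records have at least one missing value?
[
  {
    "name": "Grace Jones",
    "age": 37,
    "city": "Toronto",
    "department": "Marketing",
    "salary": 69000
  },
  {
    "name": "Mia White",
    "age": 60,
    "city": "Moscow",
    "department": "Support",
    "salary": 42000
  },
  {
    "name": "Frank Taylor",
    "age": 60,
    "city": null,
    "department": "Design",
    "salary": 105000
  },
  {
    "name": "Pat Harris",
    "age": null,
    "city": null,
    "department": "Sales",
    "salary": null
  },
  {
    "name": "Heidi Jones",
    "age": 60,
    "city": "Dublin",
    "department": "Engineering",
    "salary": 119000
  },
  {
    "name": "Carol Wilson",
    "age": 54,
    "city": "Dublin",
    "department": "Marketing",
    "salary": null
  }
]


Checking for missing (null) values in 6 records:

  Grace Jones: complete
  Mia White: complete
  Frank Taylor: city
  Pat Harris: age, city, salary
  Heidi Jones: complete
  Carol Wilson: salary

Per field:
  name: 0 missing
  age: 1 missing
  city: 2 missing
  department: 0 missing
  salary: 2 missing

Total missing values: 5
Records with any missing: 3

5 missing values (age: 1, city: 2, salary: 2); 3 incomplete records


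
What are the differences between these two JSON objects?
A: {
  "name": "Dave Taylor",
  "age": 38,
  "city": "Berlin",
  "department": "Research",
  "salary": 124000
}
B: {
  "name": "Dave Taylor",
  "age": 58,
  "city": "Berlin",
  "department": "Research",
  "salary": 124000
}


Comparing each field (in key order):
  name: same
  age: DIFFERENT
  city: same
  department: same
  salary: same
Differences:
  age: 38 -> 58

1 field(s) changed

1 change: age


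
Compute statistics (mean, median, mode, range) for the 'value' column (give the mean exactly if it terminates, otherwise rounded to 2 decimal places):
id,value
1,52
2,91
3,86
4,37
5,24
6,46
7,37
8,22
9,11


Data: [52, 91, 86, 37, 24, 46, 37, 22, 11]
Count: 9
Sum: 406
Mean: 406/9 ≈ 45.11 (rounded to 2 decimal places)
Sorted: [11, 22, 24, 37, 37, 46, 52, 86, 91]
Median: 37.0
Mode: 37 (2 times)
Range: 91 - 11 = 80
Min: 11, Max: 91

mean≈45.11, median=37.0, mode=37, range=80


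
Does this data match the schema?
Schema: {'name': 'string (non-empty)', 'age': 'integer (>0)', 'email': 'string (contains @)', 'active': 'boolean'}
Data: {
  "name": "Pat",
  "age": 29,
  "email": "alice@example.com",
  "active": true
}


Validating each field against schema:
  name: OK (non-empty string)
  age: OK (positive integer)
  email: OK (string with @)
  active: OK (boolean)

Result: VALID

VALID


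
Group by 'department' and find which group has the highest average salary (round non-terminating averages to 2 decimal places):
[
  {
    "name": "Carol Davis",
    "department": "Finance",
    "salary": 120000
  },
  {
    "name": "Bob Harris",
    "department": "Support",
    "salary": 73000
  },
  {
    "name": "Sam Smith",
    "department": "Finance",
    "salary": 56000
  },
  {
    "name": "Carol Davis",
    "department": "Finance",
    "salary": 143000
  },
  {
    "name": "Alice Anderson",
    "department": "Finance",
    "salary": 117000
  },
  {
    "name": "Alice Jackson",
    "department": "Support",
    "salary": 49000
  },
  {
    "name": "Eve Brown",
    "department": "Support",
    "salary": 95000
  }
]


Group by: department

Groups:
  Finance: 4 people, avg salary = 436000/4 = $109000
  Support: 3 people, avg salary = 217000/3 ≈ $72333.33

Highest average salary: Finance ($109000)

Finance ($109000)


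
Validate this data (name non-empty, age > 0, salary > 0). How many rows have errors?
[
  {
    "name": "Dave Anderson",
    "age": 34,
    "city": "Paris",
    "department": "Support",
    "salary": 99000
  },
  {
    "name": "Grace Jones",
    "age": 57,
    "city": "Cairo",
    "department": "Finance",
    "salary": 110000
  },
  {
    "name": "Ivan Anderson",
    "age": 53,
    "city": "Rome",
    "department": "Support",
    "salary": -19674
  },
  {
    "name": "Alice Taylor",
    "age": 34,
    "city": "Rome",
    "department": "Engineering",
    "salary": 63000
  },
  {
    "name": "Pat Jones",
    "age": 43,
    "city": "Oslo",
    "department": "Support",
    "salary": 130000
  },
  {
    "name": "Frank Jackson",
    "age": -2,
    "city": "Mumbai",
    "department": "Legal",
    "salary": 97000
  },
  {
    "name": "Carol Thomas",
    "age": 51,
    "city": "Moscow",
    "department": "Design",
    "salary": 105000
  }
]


Validating 7 records:
Rules: name non-empty, age > 0, salary > 0

  Row 1 (Dave Anderson): OK
  Row 2 (Grace Jones): OK
  Row 3 (Ivan Anderson): negative salary: -19674
  Row 4 (Alice Taylor): OK
  Row 5 (Pat Jones): OK
  Row 6 (Frank Jackson): negative age: -2
  Row 7 (Carol Thomas): OK

Total errors: 2

2 errors


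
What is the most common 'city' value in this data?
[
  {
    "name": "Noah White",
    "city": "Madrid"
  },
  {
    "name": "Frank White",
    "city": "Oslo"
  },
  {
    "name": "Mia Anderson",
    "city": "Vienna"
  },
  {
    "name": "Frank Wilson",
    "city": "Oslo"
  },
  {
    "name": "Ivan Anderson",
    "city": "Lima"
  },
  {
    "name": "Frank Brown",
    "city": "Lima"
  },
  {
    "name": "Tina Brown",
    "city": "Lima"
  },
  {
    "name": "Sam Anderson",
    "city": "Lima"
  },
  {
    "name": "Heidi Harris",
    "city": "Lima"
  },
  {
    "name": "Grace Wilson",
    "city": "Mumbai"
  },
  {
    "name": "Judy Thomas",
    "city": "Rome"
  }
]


Counting 'city' values across 11 records:

  Lima: 5 #####
  Oslo: 2 ##
  Madrid: 1 #
  Vienna: 1 #
  Mumbai: 1 #
  Rome: 1 #

Most common: Lima (5 times)

Lima (5 times)


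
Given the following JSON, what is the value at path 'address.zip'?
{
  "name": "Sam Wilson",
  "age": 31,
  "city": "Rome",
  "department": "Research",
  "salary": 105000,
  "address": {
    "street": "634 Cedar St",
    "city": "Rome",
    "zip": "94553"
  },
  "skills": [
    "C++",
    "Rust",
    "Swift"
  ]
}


Query: address.zip
Path: address -> zip
Value: 94553

94553


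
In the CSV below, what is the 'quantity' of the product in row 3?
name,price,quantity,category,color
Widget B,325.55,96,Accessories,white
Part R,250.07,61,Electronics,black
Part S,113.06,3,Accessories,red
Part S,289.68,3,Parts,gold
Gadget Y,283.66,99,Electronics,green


Query: Row 3 ('Part S'), column 'quantity'
Value: 3

3


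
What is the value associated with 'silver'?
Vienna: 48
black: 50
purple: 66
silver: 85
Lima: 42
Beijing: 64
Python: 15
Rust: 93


Looking up key 'silver'
Value: 85

85


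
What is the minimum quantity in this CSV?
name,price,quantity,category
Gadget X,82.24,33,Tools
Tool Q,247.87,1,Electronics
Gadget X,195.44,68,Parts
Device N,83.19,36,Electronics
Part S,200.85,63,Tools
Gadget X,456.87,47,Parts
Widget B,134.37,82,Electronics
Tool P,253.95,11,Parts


Computing minimum quantity:
Values: [33, 1, 68, 36, 63, 47, 82, 11]
Min = 1

1


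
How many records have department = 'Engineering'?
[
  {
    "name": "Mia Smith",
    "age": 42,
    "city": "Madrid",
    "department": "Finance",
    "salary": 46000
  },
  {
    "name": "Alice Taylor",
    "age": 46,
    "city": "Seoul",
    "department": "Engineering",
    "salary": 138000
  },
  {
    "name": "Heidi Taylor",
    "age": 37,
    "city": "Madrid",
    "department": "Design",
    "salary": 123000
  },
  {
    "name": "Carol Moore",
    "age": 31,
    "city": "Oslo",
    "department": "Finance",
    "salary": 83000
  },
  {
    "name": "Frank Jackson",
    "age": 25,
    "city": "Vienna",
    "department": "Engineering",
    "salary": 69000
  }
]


Data: 5 records
Condition: department = 'Engineering'

Checking each record:
  Mia Smith: Finance
  Alice Taylor: Engineering MATCH
  Heidi Taylor: Design
  Carol Moore: Finance
  Frank Jackson: Engineering MATCH

Count: 2

2


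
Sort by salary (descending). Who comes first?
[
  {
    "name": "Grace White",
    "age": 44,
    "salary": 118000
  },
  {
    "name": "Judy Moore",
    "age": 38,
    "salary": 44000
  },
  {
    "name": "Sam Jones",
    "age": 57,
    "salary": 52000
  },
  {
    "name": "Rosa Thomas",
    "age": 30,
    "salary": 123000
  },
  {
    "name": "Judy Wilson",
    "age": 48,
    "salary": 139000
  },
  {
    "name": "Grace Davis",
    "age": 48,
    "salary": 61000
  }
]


Sort by: salary (descending)

Sorted order:
  1. Judy Wilson (salary = 139000)
  2. Rosa Thomas (salary = 123000)
  3. Grace White (salary = 118000)
  4. Grace Davis (salary = 61000)
  5. Sam Jones (salary = 52000)
  6. Judy Moore (salary = 44000)

First: Judy Wilson

Judy Wilson


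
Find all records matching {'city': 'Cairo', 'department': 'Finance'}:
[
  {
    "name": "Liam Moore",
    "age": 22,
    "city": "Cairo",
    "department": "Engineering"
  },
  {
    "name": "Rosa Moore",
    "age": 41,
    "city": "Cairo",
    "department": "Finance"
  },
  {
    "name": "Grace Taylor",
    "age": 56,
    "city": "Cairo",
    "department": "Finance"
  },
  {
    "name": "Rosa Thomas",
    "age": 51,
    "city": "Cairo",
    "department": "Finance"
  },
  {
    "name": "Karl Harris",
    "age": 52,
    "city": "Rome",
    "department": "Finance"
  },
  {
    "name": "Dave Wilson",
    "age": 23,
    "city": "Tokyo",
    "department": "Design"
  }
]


Search criteria: {'city': 'Cairo', 'department': 'Finance'}

Checking 6 records:
  Liam Moore: {city: Cairo, department: Engineering}
  Rosa Moore: {city: Cairo, department: Finance} <-- MATCH
  Grace Taylor: {city: Cairo, department: Finance} <-- MATCH
  Rosa Thomas: {city: Cairo, department: Finance} <-- MATCH
  Karl Harris: {city: Rome, department: Finance}
  Dave Wilson: {city: Tokyo, department: Design}

Matches: ["Rosa Moore", "Grace Taylor", "Rosa Thomas"]

["Rosa Moore", "Grace Taylor", "Rosa Thomas"]


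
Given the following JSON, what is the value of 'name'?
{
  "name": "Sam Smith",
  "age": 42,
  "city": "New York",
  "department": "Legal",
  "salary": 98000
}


Looking up field 'name'
Value: Sam Smith

Sam Smith


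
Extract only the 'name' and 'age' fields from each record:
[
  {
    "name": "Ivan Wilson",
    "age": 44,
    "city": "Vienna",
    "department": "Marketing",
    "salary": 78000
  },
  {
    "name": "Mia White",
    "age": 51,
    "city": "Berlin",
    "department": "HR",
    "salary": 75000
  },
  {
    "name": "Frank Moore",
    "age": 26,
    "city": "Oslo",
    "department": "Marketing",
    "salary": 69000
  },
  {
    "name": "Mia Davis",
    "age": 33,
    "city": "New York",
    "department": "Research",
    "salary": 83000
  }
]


Original: 4 records with fields: name, age, city, department, salary
Keep: ['name', 'age']
Drop: ['city', 'department', 'salary']
Result: 4 records, 2 fields each

[
  {
    "name": "Ivan Wilson",
    "age": 44
  },
  {
    "name": "Mia White",
    "age": 51
  },
  {
    "name": "Frank Moore",
    "age": 26
  },
  {
    "name": "Mia Davis",
    "age": 33
  }
]


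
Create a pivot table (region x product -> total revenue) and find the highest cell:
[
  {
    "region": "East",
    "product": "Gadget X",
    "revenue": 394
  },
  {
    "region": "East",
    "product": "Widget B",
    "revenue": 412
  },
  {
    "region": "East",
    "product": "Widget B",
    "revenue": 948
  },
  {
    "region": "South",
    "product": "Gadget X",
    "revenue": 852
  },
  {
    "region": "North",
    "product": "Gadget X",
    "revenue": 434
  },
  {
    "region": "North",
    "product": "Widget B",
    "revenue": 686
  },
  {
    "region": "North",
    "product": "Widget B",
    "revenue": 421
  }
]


Pivot: region (rows) x product (columns) -> total revenue

     Gadget X      Widget B    
East           394          1360  
North          434          1107  
South          852             0  

Highest: East / Widget B = $1360

East / Widget B = $1360


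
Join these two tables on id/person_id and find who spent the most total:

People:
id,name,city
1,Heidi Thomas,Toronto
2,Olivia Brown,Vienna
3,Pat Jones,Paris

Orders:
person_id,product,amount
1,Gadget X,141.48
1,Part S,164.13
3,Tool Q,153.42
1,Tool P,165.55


Join on: people.id = orders.person_id

Joined rows:
  Heidi Thomas (Toronto) bought Gadget X for $141.48
  Heidi Thomas (Toronto) bought Part S for $164.13
  Pat Jones (Paris) bought Tool Q for $153.42
  Heidi Thomas (Toronto) bought Tool P for $165.55

Total per person:
  Heidi Thomas: $471.16
  Pat Jones: $153.42

Top spender: Heidi Thomas ($471.16)

Heidi Thomas ($471.16)


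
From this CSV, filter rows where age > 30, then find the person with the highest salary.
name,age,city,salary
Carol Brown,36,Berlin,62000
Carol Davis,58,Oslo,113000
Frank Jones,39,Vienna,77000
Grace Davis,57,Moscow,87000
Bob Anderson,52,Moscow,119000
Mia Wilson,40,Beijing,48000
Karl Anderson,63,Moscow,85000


Filter: age > 30
Sort by: salary (descending)

Filtered records (7):
  Bob Anderson, age 52, salary $119000
  Carol Davis, age 58, salary $113000
  Grace Davis, age 57, salary $87000
  Karl Anderson, age 63, salary $85000
  Frank Jones, age 39, salary $77000
  Carol Brown, age 36, salary $62000
  Mia Wilson, age 40, salary $48000

Highest salary: Bob Anderson ($119000)

Bob Anderson


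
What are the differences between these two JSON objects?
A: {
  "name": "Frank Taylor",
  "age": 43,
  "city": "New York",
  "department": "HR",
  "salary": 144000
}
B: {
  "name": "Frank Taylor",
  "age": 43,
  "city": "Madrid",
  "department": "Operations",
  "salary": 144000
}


Comparing each field (in key order):
  name: same
  age: same
  city: DIFFERENT
  department: DIFFERENT
  salary: same
Differences:
  city: New York -> Madrid
  department: HR -> Operations

2 field(s) changed

2 changes: city, department


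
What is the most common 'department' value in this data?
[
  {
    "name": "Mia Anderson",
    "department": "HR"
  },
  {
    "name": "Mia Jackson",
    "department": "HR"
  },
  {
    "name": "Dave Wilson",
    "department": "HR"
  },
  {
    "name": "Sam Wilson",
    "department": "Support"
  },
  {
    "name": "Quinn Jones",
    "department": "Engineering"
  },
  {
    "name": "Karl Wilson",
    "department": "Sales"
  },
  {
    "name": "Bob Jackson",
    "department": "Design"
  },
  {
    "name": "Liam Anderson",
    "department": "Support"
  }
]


Counting 'department' values across 8 records:

  HR: 3 ###
  Support: 2 ##
  Engineering: 1 #
  Sales: 1 #
  Design: 1 #

Most common: HR (3 times)

HR (3 times)


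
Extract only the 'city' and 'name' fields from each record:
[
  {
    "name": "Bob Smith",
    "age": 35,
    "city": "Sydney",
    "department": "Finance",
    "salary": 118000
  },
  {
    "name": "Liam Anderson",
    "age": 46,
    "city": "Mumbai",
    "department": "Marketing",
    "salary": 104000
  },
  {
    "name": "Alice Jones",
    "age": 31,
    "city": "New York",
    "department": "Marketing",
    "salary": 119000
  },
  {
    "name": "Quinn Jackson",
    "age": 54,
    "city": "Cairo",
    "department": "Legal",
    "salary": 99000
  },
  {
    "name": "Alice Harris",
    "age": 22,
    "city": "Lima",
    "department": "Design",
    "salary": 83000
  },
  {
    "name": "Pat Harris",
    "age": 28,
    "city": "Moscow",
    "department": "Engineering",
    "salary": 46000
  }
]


Original: 6 records with fields: name, age, city, department, salary
Keep: ['city', 'name']
Drop: ['age', 'department', 'salary']
Result: 6 records, 2 fields each

[
  {
    "city": "Sydney",
    "name": "Bob Smith"
  },
  {
    "city": "Mumbai",
    "name": "Liam Anderson"
  },
  {
    "city": "New York",
    "name": "Alice Jones"
  },
  {
    "city": "Cairo",
    "name": "Quinn Jackson"
  },
  {
    "city": "Lima",
    "name": "Alice Harris"
  },
  {
    "city": "Moscow",
    "name": "Pat Harris"
  }
]


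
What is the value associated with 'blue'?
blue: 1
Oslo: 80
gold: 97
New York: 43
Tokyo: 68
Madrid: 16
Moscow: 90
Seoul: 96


Looking up key 'blue'
Value: 1

1


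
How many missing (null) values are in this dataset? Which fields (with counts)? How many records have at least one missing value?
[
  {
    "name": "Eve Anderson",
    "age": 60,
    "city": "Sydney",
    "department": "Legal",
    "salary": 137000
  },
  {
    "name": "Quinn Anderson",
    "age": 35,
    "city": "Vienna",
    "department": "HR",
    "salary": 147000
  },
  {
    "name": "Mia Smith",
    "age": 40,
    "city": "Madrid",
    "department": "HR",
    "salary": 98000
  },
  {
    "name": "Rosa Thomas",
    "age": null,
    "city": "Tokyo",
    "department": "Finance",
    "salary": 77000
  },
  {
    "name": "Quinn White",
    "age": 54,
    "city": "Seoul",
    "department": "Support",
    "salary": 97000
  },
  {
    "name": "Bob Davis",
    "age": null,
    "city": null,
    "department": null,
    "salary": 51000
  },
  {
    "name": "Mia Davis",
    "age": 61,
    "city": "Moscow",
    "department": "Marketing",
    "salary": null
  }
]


Checking for missing (null) values in 7 records:

  Eve Anderson: complete
  Quinn Anderson: complete
  Mia Smith: complete
  Rosa Thomas: age
  Quinn White: complete
  Bob Davis: age, city, department
  Mia Davis: salary

Per field:
  name: 0 missing
  age: 2 missing
  city: 1 missing
  department: 1 missing
  salary: 1 missing

Total missing values: 5
Records with any missing: 3

5 missing values (age: 2, city: 1, department: 1, salary: 1); 3 incomplete records


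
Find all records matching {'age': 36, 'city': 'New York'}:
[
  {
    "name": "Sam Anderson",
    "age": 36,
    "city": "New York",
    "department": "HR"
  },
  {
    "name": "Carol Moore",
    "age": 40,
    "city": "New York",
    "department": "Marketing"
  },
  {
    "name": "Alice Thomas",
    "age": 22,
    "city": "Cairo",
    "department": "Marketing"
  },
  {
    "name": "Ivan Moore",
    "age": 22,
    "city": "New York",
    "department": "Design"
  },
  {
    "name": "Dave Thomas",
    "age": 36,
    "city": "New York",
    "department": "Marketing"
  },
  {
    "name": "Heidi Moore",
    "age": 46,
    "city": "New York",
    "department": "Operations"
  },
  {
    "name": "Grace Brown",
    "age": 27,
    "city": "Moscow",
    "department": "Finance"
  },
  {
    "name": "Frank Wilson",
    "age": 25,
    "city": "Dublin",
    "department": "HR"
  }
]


Search criteria: {'age': 36, 'city': 'New York'}

Checking 8 records:
  Sam Anderson: {age: 36, city: New York} <-- MATCH
  Carol Moore: {age: 40, city: New York}
  Alice Thomas: {age: 22, city: Cairo}
  Ivan Moore: {age: 22, city: New York}
  Dave Thomas: {age: 36, city: New York} <-- MATCH
  Heidi Moore: {age: 46, city: New York}
  Grace Brown: {age: 27, city: Moscow}
  Frank Wilson: {age: 25, city: Dublin}

Matches: ["Sam Anderson", "Dave Thomas"]

["Sam Anderson", "Dave Thomas"]


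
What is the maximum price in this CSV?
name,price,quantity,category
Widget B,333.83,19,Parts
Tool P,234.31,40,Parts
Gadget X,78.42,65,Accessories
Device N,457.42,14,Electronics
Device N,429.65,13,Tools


Computing maximum price:
Values: [333.83, 234.31, 78.42, 457.42, 429.65]
Max = 457.42

457.42


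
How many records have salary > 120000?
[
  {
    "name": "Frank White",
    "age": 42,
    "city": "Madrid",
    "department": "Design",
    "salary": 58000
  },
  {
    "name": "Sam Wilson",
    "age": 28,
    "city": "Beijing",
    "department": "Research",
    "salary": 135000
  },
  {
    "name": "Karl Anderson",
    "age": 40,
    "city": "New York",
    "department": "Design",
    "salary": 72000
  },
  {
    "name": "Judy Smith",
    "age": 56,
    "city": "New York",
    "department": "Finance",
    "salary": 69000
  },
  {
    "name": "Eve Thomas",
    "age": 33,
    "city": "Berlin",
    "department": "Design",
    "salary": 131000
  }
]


Data: 5 records
Condition: salary > 120000

Checking each record:
  Frank White: 58000
  Sam Wilson: 135000 MATCH
  Karl Anderson: 72000
  Judy Smith: 69000
  Eve Thomas: 131000 MATCH

Count: 2

2


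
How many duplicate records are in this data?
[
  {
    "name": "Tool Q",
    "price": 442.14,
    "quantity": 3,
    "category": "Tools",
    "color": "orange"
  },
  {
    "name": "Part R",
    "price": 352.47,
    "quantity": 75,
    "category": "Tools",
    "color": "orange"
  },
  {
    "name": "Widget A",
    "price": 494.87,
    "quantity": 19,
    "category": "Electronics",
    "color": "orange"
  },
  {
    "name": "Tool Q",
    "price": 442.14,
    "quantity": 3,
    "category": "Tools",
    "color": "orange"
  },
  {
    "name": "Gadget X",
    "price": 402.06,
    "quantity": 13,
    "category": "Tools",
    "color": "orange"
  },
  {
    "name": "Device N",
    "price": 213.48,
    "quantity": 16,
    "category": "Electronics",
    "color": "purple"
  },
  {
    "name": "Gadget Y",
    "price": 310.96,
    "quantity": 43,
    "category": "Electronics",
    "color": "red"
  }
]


Checking 7 records for duplicates:

  Row 1: Tool Q ($442.14, qty 3)
  Row 2: Part R ($352.47, qty 75)
  Row 3: Widget A ($494.87, qty 19)
  Row 4: Tool Q ($442.14, qty 3) <-- DUPLICATE
  Row 5: Gadget X ($402.06, qty 13)
  Row 6: Device N ($213.48, qty 16)
  Row 7: Gadget Y ($310.96, qty 43)

Duplicates found: 1
Unique records: 6

1 duplicates, 6 unique


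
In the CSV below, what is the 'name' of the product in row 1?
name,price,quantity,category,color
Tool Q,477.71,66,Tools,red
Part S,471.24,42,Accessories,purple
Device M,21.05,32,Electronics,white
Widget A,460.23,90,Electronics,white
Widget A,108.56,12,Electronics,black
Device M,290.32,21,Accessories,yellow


Query: Row 1 ('Tool Q'), column 'name'
Value: Tool Q

Tool Q


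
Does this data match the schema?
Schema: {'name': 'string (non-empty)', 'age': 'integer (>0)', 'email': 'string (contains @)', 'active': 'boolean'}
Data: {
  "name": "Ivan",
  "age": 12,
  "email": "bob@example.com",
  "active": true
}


Validating each field against schema:
  name: OK (non-empty string)
  age: OK (positive integer)
  email: OK (string with @)
  active: OK (boolean)

Result: VALID

VALID


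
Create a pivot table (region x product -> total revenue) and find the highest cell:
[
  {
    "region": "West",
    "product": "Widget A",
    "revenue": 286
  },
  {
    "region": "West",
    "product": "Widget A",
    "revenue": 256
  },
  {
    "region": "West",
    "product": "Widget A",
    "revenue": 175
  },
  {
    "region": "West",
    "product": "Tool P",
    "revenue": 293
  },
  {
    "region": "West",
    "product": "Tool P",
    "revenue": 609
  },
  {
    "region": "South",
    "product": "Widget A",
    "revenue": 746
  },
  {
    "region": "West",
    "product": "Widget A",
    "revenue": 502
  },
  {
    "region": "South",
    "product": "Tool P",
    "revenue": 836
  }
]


Pivot: region (rows) x product (columns) -> total revenue

     Tool P        Widget A    
South          836           746  
West           902          1219  

Highest: West / Widget A = $1219

West / Widget A = $1219


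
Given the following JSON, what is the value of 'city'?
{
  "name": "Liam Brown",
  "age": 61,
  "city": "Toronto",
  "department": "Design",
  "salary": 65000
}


Looking up field 'city'
Value: Toronto

Toronto


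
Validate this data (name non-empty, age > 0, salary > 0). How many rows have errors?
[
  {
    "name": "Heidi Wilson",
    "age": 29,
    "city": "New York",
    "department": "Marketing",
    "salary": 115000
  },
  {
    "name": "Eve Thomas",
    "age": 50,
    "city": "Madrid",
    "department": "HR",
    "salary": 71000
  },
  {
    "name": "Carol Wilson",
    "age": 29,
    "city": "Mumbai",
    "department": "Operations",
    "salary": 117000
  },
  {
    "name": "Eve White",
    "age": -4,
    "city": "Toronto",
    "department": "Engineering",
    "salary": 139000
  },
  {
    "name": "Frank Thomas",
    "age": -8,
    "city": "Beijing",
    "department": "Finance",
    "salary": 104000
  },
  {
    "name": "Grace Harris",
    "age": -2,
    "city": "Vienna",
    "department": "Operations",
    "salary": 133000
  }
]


Validating 6 records:
Rules: name non-empty, age > 0, salary > 0

  Row 1 (Heidi Wilson): OK
  Row 2 (Eve Thomas): OK
  Row 3 (Carol Wilson): OK
  Row 4 (Eve White): negative age: -4
  Row 5 (Frank Thomas): negative age: -8
  Row 6 (Grace Harris): negative age: -2

Total errors: 3

3 errors


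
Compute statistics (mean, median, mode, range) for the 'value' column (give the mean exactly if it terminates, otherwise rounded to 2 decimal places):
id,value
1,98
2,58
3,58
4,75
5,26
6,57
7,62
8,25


Data: [98, 58, 58, 75, 26, 57, 62, 25]
Count: 8
Sum: 459
Mean: 459/8 = 57.375
Sorted: [25, 26, 57, 58, 58, 62, 75, 98]
Median: 58.0
Mode: 58 (2 times)
Range: 98 - 25 = 73
Min: 25, Max: 98

mean=57.375, median=58.0, mode=58, range=73


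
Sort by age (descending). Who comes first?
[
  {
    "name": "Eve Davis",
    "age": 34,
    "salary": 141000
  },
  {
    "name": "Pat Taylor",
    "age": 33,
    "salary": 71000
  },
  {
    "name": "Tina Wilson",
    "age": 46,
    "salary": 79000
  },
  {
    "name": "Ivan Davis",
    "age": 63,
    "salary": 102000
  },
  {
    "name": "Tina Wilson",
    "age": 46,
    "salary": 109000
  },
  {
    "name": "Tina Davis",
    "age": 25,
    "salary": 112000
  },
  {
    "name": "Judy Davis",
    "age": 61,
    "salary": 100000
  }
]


Sort by: age (descending)

Sorted order:
  1. Ivan Davis (age = 63)
  2. Judy Davis (age = 61)
  3. Tina Wilson (age = 46)
  4. Tina Wilson (age = 46)
  5. Eve Davis (age = 34)
  6. Pat Taylor (age = 33)
  7. Tina Davis (age = 25)

First: Ivan Davis

Ivan Davis


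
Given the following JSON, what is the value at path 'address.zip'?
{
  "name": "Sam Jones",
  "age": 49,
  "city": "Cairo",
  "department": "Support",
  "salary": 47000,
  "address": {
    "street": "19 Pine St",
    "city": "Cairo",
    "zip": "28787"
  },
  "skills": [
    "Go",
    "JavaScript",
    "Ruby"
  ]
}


Query: address.zip
Path: address -> zip
Value: 28787

28787


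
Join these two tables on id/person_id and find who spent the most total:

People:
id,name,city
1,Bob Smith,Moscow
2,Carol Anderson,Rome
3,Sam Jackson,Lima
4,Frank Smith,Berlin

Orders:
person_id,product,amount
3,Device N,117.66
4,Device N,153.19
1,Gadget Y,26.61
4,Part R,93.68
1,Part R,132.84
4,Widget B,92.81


Join on: people.id = orders.person_id

Joined rows:
  Sam Jackson (Lima) bought Device N for $117.66
  Frank Smith (Berlin) bought Device N for $153.19
  Bob Smith (Moscow) bought Gadget Y for $26.61
  Frank Smith (Berlin) bought Part R for $93.68
  Bob Smith (Moscow) bought Part R for $132.84
  Frank Smith (Berlin) bought Widget B for $92.81

Total per person:
  Frank Smith: $339.68
  Bob Smith: $159.45
  Sam Jackson: $117.66

Top spender: Frank Smith ($339.68)

Frank Smith ($339.68)


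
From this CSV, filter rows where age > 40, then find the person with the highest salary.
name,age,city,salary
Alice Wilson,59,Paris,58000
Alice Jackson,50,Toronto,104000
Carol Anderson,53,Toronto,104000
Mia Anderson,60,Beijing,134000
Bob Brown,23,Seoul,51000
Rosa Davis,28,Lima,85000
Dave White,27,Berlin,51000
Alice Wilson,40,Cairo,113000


Filter: age > 40
Sort by: salary (descending)

Filtered records (4):
  Mia Anderson, age 60, salary $134000
  Alice Jackson, age 50, salary $104000
  Carol Anderson, age 53, salary $104000
  Alice Wilson, age 59, salary $58000

Highest salary: Mia Anderson ($134000)

Mia Anderson


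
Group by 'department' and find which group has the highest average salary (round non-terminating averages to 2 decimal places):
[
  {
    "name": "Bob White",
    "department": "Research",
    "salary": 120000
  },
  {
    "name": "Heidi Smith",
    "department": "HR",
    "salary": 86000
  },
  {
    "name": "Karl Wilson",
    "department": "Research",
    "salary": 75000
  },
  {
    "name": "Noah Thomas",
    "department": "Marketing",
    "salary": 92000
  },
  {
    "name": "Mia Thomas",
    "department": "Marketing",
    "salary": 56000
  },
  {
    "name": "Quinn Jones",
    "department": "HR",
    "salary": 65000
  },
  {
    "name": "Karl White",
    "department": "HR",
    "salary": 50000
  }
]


Group by: department

Groups:
  HR: 3 people, avg salary = 201000/3 = $67000
  Marketing: 2 people, avg salary = 148000/2 = $74000
  Research: 2 people, avg salary = 195000/2 = $97500

Highest average salary: Research ($97500)

Research ($97500)


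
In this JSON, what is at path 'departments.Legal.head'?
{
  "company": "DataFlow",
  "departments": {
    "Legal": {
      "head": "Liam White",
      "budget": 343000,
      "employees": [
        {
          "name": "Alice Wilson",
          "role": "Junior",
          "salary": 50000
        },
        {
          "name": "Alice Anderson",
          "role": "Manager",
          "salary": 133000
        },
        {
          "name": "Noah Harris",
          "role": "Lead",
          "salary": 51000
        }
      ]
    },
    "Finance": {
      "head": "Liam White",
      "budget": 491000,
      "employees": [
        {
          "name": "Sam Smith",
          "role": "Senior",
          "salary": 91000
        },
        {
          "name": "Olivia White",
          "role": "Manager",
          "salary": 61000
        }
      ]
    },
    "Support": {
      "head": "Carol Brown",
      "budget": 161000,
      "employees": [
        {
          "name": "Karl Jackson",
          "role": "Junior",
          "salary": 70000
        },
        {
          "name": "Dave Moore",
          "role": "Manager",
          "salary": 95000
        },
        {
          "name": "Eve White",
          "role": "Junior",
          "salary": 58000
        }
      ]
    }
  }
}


Path: departments.Legal.head

Navigate:
  -> departments
  -> Legal
  -> head = 'Liam White'

Liam White
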